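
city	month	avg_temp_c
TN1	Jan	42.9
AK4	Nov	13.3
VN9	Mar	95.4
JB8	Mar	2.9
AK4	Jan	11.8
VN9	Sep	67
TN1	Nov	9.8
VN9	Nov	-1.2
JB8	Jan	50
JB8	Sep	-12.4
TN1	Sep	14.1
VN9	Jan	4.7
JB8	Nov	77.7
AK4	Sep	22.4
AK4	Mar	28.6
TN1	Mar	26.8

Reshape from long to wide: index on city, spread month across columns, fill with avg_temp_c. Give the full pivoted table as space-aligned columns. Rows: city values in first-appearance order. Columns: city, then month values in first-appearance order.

city  Jan   Nov   Mar   Sep  
TN1   42.9  9.8   26.8  14.1 
AK4   11.8  13.3  28.6  22.4 
VN9   4.7   -1.2  95.4  67   
JB8   50    77.7  2.9   -12.4

Columns: city plus the 4 distinct month values (Jan, Nov, Mar, Sep).
For example, row TN1 column Jan takes avg_temp_c=42.9 from the long row (TN1, Jan).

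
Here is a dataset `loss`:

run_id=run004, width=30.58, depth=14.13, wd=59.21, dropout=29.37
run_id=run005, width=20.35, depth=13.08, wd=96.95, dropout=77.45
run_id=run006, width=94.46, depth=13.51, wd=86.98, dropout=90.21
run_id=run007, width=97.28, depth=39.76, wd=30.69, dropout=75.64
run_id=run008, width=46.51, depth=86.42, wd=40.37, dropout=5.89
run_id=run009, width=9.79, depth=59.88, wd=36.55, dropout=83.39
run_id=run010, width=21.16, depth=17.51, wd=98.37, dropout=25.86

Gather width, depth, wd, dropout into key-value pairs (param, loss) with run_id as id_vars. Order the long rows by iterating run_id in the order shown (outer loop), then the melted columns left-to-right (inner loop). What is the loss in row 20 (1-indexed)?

5.89

28 rows total (7 × 4). Row 20: index ⌊(20-1)/4⌋ = 4 into run_id → run008; (20-1) mod 4 = 3 into the melted columns → dropout.
So row 20 is (run008, dropout, 5.89); loss = 5.89.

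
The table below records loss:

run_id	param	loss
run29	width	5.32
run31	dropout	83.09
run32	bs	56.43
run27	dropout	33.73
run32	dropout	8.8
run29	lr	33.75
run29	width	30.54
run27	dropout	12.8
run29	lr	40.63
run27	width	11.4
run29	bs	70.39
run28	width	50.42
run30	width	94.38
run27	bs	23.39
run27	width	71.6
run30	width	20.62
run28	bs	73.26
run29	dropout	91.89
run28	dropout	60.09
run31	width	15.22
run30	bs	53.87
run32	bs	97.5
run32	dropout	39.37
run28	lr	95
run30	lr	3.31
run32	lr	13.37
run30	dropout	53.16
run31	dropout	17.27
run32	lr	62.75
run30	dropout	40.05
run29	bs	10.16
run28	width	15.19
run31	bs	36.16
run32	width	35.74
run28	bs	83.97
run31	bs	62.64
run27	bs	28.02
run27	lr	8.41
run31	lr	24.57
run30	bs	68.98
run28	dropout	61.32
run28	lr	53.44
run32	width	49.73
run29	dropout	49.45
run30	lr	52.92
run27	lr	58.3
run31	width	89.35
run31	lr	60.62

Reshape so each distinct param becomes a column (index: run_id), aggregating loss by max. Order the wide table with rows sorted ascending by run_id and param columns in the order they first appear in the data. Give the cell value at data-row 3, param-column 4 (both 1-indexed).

With rows sorted ascending by run_id, row 3 is run_id=run29. param columns in first-appearance order: width, dropout, bs, lr; column 4 is lr.
Long rows with run_id=run29, param=lr: max(33.75, 40.63) = 40.63.

40.63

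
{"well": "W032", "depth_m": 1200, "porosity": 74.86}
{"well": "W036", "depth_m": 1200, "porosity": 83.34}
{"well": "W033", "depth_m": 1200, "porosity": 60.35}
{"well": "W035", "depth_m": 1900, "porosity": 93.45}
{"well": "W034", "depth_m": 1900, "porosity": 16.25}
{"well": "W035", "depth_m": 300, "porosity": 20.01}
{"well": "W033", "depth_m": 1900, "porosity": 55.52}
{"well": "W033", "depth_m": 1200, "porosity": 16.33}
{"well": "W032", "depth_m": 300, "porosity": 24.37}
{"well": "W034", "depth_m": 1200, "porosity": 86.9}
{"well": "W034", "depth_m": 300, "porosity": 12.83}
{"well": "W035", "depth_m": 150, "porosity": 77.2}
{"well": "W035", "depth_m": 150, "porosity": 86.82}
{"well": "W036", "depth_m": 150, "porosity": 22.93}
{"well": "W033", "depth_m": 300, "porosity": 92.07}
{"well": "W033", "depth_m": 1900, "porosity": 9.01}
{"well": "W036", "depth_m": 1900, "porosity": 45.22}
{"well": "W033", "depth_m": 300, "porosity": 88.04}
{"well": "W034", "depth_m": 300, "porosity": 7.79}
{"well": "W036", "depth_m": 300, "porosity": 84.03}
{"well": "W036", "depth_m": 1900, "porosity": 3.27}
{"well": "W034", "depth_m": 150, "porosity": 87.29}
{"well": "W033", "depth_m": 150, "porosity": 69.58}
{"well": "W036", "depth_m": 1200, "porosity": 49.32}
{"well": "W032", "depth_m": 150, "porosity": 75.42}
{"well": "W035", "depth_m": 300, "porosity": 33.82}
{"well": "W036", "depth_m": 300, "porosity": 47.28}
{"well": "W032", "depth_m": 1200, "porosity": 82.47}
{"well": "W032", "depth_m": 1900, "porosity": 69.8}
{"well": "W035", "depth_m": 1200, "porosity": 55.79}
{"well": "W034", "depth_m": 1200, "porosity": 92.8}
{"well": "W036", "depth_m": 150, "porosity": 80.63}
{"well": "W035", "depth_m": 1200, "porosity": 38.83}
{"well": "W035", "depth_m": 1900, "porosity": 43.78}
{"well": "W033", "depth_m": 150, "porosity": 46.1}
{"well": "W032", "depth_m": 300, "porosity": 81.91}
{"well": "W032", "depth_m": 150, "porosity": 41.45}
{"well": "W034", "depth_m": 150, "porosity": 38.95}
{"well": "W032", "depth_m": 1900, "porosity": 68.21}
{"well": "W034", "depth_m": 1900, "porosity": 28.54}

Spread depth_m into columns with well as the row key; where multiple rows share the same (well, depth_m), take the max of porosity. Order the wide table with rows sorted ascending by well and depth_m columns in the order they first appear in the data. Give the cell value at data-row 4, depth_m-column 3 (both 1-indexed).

33.82

With rows sorted ascending by well, row 4 is well=W035. depth_m columns in first-appearance order: 1200, 1900, 300, 150; column 3 is 300.
Long rows with well=W035, depth_m=300: max(20.01, 33.82) = 33.82.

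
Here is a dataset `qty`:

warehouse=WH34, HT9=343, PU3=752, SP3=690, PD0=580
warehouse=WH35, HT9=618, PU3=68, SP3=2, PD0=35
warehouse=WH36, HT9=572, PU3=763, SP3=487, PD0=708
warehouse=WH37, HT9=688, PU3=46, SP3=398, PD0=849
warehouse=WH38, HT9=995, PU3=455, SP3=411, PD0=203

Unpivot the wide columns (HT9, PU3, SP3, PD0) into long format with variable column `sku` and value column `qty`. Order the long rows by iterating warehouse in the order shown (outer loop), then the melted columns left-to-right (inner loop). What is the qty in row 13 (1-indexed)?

20 rows total (5 × 4). Row 13: index ⌊(13-1)/4⌋ = 3 into warehouse → WH37; (13-1) mod 4 = 0 into the melted columns → HT9.
So row 13 is (WH37, HT9, 688); qty = 688.

688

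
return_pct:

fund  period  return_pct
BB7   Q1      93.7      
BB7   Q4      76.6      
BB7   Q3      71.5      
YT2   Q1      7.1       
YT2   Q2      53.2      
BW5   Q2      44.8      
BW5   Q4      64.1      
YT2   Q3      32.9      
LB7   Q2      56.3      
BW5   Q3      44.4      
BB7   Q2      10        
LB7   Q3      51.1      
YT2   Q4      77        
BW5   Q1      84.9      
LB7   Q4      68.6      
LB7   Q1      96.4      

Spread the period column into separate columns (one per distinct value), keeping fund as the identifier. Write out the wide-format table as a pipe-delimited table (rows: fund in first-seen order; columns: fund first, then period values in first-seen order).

Columns: fund plus the 4 distinct period values (Q1, Q4, Q3, Q2).
For example, row BB7 column Q1 takes return_pct=93.7 from the long row (BB7, Q1).

| fund | Q1 | Q4 | Q3 | Q2 |
| BB7 | 93.7 | 76.6 | 71.5 | 10 |
| YT2 | 7.1 | 77 | 32.9 | 53.2 |
| BW5 | 84.9 | 64.1 | 44.4 | 44.8 |
| LB7 | 96.4 | 68.6 | 51.1 | 56.3 |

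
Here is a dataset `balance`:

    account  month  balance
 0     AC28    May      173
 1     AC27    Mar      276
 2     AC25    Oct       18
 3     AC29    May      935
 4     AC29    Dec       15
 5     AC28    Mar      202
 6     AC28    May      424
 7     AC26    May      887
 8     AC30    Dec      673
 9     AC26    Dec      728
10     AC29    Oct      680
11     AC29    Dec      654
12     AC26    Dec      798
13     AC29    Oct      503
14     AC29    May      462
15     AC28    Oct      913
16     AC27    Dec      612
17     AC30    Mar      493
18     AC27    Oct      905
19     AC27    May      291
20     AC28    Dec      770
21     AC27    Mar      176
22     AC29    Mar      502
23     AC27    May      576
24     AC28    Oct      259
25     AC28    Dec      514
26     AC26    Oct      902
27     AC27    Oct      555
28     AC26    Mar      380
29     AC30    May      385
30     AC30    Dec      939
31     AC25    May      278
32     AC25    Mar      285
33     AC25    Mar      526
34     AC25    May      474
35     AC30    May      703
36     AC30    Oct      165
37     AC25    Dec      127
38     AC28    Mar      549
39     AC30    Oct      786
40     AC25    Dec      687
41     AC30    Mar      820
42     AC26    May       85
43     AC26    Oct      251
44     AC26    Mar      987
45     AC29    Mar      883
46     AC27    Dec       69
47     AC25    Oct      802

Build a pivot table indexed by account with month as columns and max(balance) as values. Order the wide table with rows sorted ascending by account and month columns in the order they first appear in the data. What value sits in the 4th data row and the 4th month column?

With rows sorted ascending by account, row 4 is account=AC28. month columns in first-appearance order: May, Mar, Oct, Dec; column 4 is Dec.
Long rows with account=AC28, month=Dec: max(770, 514) = 770.

770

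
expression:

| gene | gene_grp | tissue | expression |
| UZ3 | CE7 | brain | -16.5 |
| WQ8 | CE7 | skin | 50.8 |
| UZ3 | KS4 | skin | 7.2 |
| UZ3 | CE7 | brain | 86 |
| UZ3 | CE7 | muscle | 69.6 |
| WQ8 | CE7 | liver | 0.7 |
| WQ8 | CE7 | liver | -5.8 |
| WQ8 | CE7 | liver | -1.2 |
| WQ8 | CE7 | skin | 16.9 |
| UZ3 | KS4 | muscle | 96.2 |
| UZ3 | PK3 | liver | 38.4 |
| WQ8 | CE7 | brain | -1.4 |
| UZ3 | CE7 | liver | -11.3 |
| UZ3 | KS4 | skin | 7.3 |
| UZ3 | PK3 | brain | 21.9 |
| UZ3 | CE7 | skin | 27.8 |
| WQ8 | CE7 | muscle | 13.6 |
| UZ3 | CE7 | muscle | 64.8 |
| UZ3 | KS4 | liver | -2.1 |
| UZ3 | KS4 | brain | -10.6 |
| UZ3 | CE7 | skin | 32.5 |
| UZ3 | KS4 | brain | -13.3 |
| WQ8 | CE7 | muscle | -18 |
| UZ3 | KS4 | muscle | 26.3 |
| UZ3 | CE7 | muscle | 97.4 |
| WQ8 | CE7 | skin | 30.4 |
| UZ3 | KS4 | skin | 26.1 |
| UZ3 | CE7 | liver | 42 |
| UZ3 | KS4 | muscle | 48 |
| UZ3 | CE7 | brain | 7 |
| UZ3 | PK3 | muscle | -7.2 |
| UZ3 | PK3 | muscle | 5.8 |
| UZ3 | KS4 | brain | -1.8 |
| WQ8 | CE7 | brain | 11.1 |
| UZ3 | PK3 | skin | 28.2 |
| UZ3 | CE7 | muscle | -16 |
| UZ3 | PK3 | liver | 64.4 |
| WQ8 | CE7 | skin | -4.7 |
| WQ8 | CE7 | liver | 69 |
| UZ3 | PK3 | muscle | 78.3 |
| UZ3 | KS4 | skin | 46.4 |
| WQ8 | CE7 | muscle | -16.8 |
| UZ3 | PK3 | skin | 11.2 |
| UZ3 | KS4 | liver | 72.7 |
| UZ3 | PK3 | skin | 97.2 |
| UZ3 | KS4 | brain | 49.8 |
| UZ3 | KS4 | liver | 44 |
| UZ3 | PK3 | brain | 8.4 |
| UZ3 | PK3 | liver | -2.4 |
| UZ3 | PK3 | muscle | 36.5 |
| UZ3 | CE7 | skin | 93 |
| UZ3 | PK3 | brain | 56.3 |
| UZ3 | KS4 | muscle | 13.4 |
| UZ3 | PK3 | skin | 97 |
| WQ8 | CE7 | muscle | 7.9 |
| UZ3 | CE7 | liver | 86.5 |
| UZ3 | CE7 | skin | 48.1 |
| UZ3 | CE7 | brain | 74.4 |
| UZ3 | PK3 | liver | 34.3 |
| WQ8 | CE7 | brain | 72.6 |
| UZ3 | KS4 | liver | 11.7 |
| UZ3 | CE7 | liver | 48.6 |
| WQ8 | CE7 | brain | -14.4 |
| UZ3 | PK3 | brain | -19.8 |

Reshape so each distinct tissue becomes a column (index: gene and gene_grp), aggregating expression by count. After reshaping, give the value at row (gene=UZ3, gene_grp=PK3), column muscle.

4

Rows with gene=UZ3, gene_grp=PK3 and tissue=muscle: expression values are -7.2, 5.8, 78.3, 36.5.
4 rows match — count = 4.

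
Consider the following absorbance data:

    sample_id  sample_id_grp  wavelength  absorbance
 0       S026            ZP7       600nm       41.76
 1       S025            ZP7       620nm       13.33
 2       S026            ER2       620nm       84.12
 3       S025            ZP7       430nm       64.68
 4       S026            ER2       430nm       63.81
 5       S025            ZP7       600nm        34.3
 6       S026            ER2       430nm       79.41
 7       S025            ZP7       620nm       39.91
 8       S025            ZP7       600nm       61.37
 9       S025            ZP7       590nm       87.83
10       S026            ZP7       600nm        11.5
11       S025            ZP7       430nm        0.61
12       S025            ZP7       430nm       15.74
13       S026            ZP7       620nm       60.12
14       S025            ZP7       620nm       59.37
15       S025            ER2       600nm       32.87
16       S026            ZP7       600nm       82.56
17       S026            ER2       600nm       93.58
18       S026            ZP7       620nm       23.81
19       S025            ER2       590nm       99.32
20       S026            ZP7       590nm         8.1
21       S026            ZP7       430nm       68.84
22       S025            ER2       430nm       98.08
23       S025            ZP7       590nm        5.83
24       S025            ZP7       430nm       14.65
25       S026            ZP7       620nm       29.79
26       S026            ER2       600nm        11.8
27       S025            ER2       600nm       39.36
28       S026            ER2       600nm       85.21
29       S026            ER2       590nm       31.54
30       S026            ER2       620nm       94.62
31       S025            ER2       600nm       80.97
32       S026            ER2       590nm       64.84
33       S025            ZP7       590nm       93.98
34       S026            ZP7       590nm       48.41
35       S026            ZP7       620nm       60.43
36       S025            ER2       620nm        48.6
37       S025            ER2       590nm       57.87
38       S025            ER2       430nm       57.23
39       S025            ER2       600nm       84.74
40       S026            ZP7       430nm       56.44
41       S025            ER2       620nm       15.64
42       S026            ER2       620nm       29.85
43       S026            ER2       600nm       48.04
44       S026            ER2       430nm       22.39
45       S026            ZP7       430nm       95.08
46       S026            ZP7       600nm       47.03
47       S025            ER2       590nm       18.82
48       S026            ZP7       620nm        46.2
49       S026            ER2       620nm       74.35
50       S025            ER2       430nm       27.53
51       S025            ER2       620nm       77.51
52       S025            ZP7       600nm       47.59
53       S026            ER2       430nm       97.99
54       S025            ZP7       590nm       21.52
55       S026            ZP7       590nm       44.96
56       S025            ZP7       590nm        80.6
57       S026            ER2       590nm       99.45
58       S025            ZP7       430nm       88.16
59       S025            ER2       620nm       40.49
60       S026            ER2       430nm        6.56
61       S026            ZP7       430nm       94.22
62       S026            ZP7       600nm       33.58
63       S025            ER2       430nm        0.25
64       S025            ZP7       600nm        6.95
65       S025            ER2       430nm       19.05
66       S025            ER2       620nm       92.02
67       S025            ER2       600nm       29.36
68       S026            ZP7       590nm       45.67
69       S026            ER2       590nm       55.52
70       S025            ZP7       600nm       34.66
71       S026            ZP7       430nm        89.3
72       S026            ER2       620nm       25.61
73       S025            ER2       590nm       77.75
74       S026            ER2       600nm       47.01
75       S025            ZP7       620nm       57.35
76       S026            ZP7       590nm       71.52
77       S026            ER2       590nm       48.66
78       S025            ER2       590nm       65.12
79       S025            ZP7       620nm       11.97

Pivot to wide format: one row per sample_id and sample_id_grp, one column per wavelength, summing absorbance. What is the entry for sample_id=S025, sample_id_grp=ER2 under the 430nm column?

Rows with sample_id=S025, sample_id_grp=ER2 and wavelength=430nm: absorbance values are 98.08, 57.23, 27.53, 0.25, 19.05.
98.08 + 57.23 + 27.53 + 0.25 + 19.05 = 202.14.

202.14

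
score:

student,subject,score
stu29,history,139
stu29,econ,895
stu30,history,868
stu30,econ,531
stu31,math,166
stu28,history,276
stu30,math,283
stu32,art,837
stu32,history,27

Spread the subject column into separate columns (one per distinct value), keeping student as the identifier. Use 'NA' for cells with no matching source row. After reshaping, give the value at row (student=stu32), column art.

The long row with student=stu32, subject=art has score=837.

837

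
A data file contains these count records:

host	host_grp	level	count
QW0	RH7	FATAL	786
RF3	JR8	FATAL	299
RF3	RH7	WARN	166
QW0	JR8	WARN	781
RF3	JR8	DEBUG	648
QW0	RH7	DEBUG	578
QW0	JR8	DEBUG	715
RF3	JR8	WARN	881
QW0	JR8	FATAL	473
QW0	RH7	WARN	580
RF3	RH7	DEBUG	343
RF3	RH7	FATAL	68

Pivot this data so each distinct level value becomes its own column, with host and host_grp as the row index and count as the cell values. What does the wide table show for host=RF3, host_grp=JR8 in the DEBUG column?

648

Wide layout: rows indexed by host and host_grp, columns are the 3 distinct level values (FATAL, WARN, DEBUG).
Cell (host=RF3, host_grp=JR8, level=DEBUG) draws from the long row where host=RF3, host_grp=JR8 and level=DEBUG, which has count=648.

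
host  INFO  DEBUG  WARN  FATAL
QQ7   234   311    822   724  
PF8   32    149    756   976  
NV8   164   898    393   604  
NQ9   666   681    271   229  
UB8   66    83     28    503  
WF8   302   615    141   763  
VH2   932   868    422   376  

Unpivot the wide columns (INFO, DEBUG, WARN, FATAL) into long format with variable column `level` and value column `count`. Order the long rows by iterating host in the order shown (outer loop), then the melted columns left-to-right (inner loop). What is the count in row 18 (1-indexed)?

28 rows total (7 × 4). Row 18: index ⌊(18-1)/4⌋ = 4 into host → UB8; (18-1) mod 4 = 1 into the melted columns → DEBUG.
So row 18 is (UB8, DEBUG, 83); count = 83.

83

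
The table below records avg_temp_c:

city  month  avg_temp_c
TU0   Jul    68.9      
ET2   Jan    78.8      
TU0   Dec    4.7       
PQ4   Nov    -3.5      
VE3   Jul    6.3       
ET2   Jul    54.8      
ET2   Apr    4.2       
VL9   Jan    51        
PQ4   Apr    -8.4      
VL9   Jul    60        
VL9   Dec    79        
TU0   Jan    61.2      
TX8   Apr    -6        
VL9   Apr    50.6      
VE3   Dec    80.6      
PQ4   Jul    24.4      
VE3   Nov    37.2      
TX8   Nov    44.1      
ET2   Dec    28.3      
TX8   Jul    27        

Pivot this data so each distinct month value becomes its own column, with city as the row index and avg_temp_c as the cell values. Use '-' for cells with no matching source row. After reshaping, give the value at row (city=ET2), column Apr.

4.2

The long row with city=ET2, month=Apr has avg_temp_c=4.2.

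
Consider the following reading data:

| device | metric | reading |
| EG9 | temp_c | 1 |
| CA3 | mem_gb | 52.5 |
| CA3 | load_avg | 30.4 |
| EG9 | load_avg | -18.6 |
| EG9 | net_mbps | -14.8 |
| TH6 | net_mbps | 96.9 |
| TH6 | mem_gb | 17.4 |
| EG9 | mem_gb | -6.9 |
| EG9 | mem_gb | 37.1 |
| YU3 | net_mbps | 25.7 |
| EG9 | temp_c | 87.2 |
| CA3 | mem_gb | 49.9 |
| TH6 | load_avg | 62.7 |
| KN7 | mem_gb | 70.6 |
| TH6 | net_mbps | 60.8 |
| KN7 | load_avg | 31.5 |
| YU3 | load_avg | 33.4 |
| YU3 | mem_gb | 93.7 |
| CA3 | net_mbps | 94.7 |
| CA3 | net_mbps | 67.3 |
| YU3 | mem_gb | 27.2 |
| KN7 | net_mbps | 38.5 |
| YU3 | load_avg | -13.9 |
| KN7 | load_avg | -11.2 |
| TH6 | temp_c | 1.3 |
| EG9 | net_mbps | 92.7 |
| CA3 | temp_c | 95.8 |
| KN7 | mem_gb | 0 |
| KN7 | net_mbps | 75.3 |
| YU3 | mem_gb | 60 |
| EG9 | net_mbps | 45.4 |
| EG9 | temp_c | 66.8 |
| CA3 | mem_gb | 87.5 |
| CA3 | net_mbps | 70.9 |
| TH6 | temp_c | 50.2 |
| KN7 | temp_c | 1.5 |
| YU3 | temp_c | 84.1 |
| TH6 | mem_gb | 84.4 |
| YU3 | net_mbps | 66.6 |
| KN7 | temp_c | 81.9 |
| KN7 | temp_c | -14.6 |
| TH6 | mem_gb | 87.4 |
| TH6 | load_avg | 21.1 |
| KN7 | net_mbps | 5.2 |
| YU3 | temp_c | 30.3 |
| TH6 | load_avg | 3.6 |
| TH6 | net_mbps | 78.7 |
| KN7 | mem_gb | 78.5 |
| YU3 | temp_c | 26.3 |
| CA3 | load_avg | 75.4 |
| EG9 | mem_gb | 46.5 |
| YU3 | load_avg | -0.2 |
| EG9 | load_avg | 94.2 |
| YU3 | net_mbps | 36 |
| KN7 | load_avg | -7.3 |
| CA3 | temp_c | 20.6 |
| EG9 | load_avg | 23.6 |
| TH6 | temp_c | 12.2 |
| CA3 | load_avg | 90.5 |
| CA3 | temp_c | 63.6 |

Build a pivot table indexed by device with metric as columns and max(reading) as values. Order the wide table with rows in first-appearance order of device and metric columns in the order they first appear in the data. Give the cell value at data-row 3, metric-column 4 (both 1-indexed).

With rows in first-appearance order of device, row 3 is device=TH6. metric columns in first-appearance order: temp_c, mem_gb, load_avg, net_mbps; column 4 is net_mbps.
Long rows with device=TH6, metric=net_mbps: max(96.9, 60.8, 78.7) = 96.9.

96.9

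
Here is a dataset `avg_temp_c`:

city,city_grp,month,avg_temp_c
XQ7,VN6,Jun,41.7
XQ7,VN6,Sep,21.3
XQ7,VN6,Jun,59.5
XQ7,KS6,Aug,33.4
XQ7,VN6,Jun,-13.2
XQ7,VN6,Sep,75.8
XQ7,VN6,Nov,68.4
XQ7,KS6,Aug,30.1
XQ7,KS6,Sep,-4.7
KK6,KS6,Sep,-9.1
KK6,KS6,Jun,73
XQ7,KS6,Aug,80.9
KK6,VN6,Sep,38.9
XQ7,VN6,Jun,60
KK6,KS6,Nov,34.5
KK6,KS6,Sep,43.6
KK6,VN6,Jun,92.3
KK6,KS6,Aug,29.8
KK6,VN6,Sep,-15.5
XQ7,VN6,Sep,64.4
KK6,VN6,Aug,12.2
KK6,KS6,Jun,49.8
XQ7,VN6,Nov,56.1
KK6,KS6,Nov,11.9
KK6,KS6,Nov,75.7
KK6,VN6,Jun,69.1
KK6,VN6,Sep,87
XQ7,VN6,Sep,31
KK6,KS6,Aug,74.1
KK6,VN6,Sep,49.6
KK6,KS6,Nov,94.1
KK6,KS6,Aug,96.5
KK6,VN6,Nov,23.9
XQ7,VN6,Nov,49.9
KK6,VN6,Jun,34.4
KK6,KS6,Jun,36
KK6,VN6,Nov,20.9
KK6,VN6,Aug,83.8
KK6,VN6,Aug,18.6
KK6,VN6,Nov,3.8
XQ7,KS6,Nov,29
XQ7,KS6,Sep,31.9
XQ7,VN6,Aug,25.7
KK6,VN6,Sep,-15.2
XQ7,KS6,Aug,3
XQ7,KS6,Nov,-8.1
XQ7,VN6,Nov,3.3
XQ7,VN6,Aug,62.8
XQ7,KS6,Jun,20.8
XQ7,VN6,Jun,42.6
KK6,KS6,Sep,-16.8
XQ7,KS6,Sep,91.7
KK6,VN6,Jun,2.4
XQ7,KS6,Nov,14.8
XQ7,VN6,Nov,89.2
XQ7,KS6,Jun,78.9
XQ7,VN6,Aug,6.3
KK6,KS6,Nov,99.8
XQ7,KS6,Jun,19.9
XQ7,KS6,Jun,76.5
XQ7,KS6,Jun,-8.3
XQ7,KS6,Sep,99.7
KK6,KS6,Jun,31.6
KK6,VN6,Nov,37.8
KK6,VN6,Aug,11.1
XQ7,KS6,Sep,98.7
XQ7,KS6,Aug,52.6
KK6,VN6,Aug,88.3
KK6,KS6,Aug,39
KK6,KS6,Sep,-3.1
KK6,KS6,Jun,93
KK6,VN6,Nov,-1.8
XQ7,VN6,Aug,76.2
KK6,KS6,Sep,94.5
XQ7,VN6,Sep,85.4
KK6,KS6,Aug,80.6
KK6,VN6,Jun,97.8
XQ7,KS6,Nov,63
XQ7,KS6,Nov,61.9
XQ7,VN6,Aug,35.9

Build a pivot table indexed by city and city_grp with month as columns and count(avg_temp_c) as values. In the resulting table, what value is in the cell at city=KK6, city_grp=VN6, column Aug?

5

Rows with city=KK6, city_grp=VN6 and month=Aug: avg_temp_c values are 12.2, 83.8, 18.6, 11.1, 88.3.
5 rows match — count = 5.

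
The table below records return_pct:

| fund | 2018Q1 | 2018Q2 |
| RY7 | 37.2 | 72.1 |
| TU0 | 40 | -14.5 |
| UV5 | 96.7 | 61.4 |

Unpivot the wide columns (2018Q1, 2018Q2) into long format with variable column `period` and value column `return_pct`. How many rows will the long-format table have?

3 fund values × 2 melted columns = 6 rows.

6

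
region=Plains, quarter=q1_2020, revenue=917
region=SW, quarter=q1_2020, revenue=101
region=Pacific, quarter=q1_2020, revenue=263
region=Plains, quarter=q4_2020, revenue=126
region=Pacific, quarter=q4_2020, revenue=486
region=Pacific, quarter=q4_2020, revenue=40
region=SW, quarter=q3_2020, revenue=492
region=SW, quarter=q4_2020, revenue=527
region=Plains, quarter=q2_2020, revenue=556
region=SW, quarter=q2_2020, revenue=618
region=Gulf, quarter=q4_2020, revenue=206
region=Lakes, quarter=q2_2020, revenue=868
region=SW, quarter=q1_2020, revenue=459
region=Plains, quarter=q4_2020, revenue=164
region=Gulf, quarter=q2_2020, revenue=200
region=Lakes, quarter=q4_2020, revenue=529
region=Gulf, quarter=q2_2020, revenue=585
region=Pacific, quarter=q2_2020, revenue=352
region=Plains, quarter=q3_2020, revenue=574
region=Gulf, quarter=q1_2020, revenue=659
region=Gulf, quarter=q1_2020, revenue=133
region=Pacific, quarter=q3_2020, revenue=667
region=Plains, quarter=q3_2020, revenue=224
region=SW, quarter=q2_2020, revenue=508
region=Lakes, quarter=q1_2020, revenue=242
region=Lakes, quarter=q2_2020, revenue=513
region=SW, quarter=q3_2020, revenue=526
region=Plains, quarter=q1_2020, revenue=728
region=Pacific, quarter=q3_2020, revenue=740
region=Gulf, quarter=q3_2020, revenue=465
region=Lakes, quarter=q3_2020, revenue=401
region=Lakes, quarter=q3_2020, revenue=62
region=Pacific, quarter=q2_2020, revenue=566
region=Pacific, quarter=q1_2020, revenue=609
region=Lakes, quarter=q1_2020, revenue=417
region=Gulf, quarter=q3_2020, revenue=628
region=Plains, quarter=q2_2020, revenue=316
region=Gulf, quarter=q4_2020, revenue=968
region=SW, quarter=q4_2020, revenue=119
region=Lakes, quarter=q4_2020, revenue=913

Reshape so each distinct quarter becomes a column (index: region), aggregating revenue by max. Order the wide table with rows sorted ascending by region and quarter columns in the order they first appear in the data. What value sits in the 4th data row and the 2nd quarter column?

With rows sorted ascending by region, row 4 is region=Plains. quarter columns in first-appearance order: q1_2020, q4_2020, q3_2020, q2_2020; column 2 is q4_2020.
Long rows with region=Plains, quarter=q4_2020: max(126, 164) = 164.

164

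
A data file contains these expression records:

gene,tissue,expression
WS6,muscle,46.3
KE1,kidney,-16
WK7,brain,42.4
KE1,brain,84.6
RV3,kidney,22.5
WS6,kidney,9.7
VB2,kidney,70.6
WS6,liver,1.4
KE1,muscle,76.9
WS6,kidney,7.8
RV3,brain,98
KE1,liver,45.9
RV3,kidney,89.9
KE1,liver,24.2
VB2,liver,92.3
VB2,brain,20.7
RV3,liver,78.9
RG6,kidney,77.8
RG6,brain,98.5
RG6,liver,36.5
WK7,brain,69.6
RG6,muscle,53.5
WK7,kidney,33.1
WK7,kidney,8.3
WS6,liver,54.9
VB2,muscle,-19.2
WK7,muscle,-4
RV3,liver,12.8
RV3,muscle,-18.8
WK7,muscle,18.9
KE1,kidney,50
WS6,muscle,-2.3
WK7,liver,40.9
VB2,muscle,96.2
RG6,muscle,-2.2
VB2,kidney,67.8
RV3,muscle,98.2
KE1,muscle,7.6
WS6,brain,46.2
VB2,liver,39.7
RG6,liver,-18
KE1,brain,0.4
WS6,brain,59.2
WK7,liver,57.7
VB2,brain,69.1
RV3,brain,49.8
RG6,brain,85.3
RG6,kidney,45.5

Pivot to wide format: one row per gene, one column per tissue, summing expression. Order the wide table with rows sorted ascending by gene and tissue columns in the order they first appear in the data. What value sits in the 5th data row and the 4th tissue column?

98.6

With rows sorted ascending by gene, row 5 is gene=WK7. tissue columns in first-appearance order: muscle, kidney, brain, liver; column 4 is liver.
Long rows with gene=WK7, tissue=liver: 40.9 + 57.7 = 98.6.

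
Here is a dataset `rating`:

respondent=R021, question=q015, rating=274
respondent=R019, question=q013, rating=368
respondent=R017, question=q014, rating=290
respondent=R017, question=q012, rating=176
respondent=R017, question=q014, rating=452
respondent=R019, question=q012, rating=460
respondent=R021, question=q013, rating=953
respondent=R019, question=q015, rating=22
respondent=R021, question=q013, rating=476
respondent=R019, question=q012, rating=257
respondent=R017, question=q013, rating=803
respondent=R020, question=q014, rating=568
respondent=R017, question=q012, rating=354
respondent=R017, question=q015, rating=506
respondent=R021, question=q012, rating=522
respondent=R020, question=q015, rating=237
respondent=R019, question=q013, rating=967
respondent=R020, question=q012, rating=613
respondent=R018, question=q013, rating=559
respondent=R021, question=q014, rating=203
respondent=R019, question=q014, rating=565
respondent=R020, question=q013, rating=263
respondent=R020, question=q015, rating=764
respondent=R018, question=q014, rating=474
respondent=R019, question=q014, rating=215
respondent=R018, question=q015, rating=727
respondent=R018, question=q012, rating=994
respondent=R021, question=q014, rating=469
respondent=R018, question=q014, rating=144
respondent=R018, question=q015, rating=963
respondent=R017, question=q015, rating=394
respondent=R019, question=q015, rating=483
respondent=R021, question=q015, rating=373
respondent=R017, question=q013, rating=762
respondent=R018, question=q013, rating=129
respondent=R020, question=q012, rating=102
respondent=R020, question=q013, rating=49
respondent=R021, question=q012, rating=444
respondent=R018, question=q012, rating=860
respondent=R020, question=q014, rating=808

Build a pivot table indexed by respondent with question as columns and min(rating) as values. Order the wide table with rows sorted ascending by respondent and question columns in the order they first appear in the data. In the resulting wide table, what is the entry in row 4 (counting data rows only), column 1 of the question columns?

With rows sorted ascending by respondent, row 4 is respondent=R020. question columns in first-appearance order: q015, q013, q014, q012; column 1 is q015.
Long rows with respondent=R020, question=q015: min(237, 764) = 237.

237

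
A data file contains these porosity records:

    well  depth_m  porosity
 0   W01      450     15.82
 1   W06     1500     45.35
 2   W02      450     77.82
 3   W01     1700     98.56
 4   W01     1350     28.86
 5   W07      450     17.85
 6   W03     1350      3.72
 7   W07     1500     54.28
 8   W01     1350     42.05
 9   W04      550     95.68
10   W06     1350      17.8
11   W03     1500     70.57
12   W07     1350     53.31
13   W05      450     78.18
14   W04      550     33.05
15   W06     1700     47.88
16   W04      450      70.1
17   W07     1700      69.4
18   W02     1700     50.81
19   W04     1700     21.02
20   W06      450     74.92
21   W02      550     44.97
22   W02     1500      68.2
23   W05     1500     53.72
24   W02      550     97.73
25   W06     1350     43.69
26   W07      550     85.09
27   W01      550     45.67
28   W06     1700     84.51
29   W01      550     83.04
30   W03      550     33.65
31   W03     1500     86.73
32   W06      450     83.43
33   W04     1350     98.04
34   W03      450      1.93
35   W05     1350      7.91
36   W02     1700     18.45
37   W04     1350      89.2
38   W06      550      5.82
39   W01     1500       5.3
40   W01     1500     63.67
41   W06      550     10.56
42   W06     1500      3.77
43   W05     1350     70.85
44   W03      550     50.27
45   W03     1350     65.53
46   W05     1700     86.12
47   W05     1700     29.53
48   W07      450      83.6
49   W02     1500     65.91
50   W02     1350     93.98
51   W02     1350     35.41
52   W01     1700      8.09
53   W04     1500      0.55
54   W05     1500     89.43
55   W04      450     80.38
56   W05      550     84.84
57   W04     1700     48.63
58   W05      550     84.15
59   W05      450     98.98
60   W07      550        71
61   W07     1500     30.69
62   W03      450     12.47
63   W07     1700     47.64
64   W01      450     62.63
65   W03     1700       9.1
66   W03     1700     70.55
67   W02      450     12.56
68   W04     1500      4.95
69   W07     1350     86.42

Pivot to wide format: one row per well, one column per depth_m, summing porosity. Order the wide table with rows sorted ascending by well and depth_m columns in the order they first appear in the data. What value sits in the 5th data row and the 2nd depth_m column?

With rows sorted ascending by well, row 5 is well=W05. depth_m columns in first-appearance order: 450, 1500, 1700, 1350, 550; column 2 is 1500.
Long rows with well=W05, depth_m=1500: 53.72 + 89.43 = 143.15.

143.15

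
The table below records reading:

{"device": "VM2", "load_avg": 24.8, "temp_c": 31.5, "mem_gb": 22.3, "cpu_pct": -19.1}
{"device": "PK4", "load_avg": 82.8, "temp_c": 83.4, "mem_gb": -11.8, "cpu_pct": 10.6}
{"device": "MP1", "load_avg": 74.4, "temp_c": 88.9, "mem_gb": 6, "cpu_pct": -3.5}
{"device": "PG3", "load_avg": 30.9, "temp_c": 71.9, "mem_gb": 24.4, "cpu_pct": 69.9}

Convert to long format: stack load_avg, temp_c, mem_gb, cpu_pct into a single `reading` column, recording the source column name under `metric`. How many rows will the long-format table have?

16

4 device values × 4 melted columns = 16 rows.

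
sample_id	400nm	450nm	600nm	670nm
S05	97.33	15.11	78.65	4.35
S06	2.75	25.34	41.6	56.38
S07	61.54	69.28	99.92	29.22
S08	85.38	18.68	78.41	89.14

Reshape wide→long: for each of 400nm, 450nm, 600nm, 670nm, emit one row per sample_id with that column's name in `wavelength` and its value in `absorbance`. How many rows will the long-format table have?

16

4 sample_id values × 4 melted columns = 16 rows.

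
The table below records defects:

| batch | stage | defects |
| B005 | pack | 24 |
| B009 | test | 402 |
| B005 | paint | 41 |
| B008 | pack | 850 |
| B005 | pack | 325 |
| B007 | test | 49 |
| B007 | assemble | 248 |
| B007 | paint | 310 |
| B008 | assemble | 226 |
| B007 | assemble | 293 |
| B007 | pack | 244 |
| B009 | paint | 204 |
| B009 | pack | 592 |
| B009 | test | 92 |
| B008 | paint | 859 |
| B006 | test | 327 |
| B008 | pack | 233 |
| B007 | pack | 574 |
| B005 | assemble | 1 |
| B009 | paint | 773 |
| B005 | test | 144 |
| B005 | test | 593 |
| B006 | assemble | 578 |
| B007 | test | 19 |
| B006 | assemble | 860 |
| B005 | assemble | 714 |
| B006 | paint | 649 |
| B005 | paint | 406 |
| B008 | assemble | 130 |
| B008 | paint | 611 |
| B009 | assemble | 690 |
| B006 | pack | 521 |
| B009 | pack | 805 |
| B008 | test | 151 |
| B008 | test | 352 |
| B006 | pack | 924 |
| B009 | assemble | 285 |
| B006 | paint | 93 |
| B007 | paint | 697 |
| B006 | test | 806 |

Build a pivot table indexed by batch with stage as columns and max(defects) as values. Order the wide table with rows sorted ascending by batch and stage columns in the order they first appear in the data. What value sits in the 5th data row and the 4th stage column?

With rows sorted ascending by batch, row 5 is batch=B009. stage columns in first-appearance order: pack, test, paint, assemble; column 4 is assemble.
Long rows with batch=B009, stage=assemble: max(690, 285) = 690.

690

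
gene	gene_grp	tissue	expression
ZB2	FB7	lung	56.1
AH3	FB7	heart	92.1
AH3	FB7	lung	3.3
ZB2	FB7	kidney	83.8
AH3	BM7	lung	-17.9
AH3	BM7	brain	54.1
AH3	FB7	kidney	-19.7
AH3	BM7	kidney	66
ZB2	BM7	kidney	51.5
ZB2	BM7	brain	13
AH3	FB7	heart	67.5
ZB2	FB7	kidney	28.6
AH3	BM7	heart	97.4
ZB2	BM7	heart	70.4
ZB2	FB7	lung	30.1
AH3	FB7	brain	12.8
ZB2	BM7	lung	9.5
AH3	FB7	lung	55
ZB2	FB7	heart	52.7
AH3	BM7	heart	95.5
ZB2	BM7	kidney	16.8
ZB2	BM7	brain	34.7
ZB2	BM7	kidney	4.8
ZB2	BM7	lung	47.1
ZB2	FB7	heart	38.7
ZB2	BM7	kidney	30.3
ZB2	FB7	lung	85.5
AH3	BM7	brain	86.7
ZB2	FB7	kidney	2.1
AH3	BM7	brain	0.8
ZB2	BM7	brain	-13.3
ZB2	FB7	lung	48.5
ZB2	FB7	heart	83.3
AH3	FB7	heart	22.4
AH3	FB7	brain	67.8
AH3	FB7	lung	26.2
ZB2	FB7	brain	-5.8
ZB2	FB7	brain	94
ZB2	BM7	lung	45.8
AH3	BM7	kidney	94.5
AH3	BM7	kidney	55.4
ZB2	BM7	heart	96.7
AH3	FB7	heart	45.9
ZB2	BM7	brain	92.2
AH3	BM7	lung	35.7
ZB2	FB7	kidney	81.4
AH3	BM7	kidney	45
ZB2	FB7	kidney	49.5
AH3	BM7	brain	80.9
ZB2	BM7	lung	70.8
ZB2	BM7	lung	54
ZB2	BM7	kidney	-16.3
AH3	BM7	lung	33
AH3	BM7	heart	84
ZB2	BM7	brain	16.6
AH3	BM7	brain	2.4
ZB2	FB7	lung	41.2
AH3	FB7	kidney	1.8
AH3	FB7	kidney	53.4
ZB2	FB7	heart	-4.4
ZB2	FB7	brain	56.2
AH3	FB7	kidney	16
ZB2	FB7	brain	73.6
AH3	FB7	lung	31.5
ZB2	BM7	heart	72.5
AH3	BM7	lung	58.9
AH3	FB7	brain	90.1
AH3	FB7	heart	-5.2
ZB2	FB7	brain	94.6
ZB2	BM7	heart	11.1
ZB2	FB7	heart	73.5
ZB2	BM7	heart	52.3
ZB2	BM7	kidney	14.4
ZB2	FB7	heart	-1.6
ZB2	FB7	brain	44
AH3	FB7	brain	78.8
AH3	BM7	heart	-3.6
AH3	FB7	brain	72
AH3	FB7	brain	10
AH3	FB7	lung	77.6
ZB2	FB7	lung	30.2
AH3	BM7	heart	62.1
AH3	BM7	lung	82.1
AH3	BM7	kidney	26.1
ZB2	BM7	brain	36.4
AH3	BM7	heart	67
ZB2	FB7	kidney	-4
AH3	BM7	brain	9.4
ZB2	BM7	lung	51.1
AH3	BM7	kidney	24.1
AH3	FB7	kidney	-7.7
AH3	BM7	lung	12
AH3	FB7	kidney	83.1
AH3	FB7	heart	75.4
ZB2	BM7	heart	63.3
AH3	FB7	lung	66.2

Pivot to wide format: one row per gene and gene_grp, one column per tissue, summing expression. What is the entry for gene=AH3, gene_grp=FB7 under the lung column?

259.8

Rows with gene=AH3, gene_grp=FB7 and tissue=lung: expression values are 3.3, 55, 26.2, 31.5, 77.6, 66.2.
3.3 + 55 + 26.2 + 31.5 + 77.6 + 66.2 = 259.8.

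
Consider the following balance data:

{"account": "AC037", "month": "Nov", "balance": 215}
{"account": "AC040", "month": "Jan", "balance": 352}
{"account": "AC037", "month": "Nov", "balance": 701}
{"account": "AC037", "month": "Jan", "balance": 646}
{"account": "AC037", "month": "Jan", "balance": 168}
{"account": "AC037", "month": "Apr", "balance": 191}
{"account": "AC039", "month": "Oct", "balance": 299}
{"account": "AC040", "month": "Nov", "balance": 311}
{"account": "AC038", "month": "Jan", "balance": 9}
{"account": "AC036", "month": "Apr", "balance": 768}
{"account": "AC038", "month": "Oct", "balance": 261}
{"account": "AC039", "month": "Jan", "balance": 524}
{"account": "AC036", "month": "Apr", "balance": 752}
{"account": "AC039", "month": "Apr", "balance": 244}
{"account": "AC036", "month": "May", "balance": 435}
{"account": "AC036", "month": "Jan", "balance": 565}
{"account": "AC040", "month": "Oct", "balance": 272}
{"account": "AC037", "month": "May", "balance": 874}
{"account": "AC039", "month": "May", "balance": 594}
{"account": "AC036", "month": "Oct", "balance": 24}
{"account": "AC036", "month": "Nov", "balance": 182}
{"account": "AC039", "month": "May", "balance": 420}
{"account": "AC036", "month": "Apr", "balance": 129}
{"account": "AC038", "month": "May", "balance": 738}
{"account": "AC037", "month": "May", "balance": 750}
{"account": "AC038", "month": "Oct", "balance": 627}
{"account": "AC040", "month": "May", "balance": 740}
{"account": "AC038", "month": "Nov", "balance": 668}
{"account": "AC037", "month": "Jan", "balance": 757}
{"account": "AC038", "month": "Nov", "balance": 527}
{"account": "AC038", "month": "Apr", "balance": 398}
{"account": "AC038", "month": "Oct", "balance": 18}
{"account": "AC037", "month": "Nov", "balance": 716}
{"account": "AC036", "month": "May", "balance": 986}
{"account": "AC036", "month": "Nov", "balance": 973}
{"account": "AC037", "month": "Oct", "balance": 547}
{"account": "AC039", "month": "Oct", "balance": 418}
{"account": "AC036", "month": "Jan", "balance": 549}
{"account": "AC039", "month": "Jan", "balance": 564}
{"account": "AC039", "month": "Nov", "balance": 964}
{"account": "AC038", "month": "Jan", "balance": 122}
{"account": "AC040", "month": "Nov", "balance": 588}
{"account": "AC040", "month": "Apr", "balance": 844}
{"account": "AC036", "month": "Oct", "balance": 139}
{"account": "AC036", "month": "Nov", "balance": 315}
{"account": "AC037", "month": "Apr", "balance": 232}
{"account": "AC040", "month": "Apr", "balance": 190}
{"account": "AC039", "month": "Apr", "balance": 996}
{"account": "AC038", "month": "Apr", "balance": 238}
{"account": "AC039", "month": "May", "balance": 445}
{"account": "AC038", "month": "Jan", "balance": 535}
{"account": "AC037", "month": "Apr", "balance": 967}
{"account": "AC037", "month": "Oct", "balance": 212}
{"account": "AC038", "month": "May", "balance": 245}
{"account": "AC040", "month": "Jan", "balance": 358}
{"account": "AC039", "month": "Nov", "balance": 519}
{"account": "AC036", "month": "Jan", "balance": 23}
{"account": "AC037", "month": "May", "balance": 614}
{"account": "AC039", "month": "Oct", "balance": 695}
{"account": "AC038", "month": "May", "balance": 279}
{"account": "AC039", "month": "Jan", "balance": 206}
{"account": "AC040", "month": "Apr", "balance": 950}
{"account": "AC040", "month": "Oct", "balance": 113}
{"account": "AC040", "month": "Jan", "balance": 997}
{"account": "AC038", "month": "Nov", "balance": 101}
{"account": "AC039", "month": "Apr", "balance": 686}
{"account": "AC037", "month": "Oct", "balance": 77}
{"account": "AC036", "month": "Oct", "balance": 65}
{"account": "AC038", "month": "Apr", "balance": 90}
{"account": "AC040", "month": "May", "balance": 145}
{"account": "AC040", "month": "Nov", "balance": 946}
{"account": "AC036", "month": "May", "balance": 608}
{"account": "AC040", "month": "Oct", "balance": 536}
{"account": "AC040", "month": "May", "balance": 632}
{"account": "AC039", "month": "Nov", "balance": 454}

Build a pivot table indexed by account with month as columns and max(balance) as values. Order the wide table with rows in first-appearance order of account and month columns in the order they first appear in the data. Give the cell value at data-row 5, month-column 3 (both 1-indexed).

With rows in first-appearance order of account, row 5 is account=AC036. month columns in first-appearance order: Nov, Jan, Apr, Oct, May; column 3 is Apr.
Long rows with account=AC036, month=Apr: max(768, 752, 129) = 768.

768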